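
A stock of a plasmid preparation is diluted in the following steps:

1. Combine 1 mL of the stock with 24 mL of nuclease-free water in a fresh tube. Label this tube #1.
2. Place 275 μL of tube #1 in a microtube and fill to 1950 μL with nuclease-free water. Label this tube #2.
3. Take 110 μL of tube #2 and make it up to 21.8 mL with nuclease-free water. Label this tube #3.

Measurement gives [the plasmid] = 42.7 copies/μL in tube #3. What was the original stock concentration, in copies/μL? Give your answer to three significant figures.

Step 1: 1 mL + 24 mL = 25 mL total → factor 25/1 = 25
Step 2: 275 μL brought to 1950 μL → factor 1950/275 = 7.0909
Step 3: 110 μL brought to 21.8 mL → factor 21800/110 = 198.18
Overall dilution factor = 25 × 7.0909 × 198.18 = 35132
Stock = 42.7 copies/μL × 35132 = 1.50 × 10^6 copies/μL

1.50 × 10^6 copies/μL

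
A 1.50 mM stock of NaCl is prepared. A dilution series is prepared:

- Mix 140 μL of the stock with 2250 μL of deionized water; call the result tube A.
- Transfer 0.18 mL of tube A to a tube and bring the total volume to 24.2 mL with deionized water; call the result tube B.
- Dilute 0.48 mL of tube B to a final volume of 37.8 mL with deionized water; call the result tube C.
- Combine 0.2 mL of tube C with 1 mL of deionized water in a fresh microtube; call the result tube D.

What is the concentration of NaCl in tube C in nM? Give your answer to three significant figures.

8.30 nM

Step 1: 140 μL + 2250 μL = 2390 μL total → factor 2390/140 = 17.071
Step 2: 0.18 mL brought to 24.2 mL → factor 24.2/0.18 = 134.44
Step 3: 0.48 mL brought to 37.8 mL → factor 37.8/0.48 = 78.75
Dilution factor through tube C = 17.071 × 134.44 × 78.75 = 1.8074 × 10^5
[tube C] = 1.50 mM / 1.8074 × 10^5 = 8.299 × 10^-6 mM = 8.30 nM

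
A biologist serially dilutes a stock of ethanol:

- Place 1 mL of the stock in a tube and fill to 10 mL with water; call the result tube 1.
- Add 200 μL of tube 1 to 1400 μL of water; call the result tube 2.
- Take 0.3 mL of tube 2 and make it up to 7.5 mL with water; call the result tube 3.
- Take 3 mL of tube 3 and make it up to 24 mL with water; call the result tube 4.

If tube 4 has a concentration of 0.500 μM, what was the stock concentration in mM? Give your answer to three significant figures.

8.00 mM

Step 1: 1 mL brought to 10 mL → factor 10/1 = 10
Step 2: 200 μL + 1400 μL = 1600 μL total → factor 1600/200 = 8
Step 3: 0.3 mL brought to 7.5 mL → factor 7.5/0.3 = 25
Step 4: 3 mL brought to 24 mL → factor 24/3 = 8
Overall dilution factor = 10 × 8 × 25 × 8 = 16000
Stock = 0.500 μM × 16000 = 8000 μM = 8.00 mM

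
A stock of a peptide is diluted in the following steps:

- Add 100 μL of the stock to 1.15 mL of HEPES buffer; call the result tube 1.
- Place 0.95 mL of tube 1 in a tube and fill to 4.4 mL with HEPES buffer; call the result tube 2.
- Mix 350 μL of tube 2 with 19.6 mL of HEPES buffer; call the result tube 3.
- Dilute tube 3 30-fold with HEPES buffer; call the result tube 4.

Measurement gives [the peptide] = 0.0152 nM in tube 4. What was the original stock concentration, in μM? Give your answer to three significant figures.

1.50 μM

Step 1: 100 μL + 1.15 mL = 1250 μL total → factor 1250/100 = 12.5
Step 2: 0.95 mL brought to 4.4 mL → factor 4.4/0.95 = 4.6316
Step 3: 350 μL + 19.6 mL = 19950 μL total → factor 19950/350 = 57
Step 4: 30-fold → factor 30
Overall dilution factor = 12.5 × 4.6316 × 57 × 30 = 99000
Stock = 0.0152 nM × 99000 = 1505 nM = 1.50 μM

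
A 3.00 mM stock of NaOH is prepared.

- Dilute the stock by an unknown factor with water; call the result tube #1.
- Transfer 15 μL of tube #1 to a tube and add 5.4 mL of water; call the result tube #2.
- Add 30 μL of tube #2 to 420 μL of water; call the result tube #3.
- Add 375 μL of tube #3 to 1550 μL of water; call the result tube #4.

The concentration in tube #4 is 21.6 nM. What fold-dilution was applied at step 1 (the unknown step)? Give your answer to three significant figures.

5.00-fold

Step 1: unknown factor x
Step 2: 15 μL + 5.4 mL = 5415 μL total → factor 5415/15 = 361
Step 3: 30 μL + 420 μL = 450 μL total → factor 450/30 = 15
Step 4: 375 μL + 1550 μL = 1925 μL total → factor 1925/375 = 5.1333
Product of known-step factors = 27797
Overall factor = 3.00 mM / (21.6 nM) = 1.3889 × 10^5
x = 1.3889 × 10^5 / 27797 = 5.00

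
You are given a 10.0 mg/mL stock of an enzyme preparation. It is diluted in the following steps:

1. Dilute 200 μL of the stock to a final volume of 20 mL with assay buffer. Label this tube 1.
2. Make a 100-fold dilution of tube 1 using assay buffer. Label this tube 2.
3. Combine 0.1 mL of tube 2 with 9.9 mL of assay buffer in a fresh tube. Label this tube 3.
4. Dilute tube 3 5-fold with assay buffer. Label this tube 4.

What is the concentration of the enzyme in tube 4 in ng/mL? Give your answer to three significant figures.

Step 1: 200 μL brought to 20 mL → factor 20000/200 = 100
Step 2: 100-fold → factor 100
Step 3: 0.1 mL + 9.9 mL = 10 mL total → factor 10/0.1 = 100
Step 4: 5-fold → factor 5
Overall dilution factor = 100 × 100 × 100 × 5 = 5 × 10^6
Final = 10.0 mg/mL / 5 × 10^6 = 2.000 × 10^-6 mg/mL = 2.00 ng/mL

2.00 ng/mL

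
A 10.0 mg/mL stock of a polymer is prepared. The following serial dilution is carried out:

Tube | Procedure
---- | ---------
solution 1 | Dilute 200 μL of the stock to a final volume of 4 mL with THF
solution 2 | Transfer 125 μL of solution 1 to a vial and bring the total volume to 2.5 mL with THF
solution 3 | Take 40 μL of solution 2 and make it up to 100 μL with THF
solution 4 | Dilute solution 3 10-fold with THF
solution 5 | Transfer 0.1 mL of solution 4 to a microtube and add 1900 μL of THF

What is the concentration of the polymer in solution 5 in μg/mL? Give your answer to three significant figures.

0.0500 μg/mL

Step 1: 200 μL brought to 4 mL → factor 4000/200 = 20
Step 2: 125 μL brought to 2.5 mL → factor 2500/125 = 20
Step 3: 40 μL brought to 100 μL → factor 100/40 = 2.5
Step 4: 10-fold → factor 10
Step 5: 0.1 mL + 1900 μL = 2 mL total → factor 2/0.1 = 20
Overall dilution factor = 20 × 20 × 2.5 × 10 × 20 = 2 × 10^5
Final = 10.0 mg/mL / 2 × 10^5 = 5.000 × 10^-5 mg/mL = 0.0500 μg/mL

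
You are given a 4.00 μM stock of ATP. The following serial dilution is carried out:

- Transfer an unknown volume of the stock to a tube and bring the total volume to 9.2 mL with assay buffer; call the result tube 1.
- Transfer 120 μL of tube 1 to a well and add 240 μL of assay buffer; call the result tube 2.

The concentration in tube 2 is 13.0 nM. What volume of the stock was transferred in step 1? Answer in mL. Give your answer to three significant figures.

0.0897 mL

Step 1: v brought to 9.2 mL → factor = 9.2 mL/v
Step 2: 120 μL + 240 μL = 360 μL total → factor 360/120 = 3
Product of known-step factors = 3
Overall factor = 4.00 μM / (13.0 nM) = 307.69
Step-1 factor = 307.69 / 3 = 102.56
v = 9.2 mL / 102.56 = 0.0897 mL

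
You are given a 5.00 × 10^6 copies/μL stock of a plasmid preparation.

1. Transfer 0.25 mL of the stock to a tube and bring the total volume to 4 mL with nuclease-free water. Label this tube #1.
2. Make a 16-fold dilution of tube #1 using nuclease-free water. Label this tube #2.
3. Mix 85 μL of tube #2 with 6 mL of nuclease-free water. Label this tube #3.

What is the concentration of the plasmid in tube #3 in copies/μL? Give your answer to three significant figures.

Step 1: 0.25 mL brought to 4 mL → factor 4/0.25 = 16
Step 2: 16-fold → factor 16
Step 3: 85 μL + 6 mL = 6085 μL total → factor 6085/85 = 71.588
Overall dilution factor = 16 × 16 × 71.588 = 18327
Final = 5.00 × 10^6 copies/μL / 18327 = 273 copies/μL

273 copies/μL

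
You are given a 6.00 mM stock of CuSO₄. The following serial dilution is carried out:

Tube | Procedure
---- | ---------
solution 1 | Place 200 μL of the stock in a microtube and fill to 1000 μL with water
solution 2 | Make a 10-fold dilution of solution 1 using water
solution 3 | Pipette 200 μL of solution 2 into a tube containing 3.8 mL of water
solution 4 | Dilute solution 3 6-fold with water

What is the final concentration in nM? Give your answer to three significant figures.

1.00 × 10^3 nM

Step 1: 200 μL brought to 1000 μL → factor 1000/200 = 5
Step 2: 10-fold → factor 10
Step 3: 200 μL + 3.8 mL = 4000 μL total → factor 4000/200 = 20
Step 4: 6-fold → factor 6
Overall dilution factor = 5 × 10 × 20 × 6 = 6000
Final = 6.00 mM / 6000 = 0.001000 mM = 1.00 × 10^3 nM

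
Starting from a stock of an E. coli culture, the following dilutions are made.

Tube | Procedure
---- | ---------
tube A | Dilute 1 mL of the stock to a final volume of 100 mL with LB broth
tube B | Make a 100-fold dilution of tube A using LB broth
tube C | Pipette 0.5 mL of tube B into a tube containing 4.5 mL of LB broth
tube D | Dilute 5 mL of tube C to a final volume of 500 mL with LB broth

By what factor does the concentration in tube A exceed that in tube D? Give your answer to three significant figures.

1.00 × 10^5

Step 1: 1 mL brought to 100 mL → factor 100/1 = 100
Step 2: 100-fold → factor 100
Step 3: 0.5 mL + 4.5 mL = 5 mL total → factor 5/0.5 = 10
Step 4: 5 mL brought to 500 mL → factor 500/5 = 100
Dilution factor to tube A = 100; to tube D = 1 × 10^7
[tube A]/[tube D] = (factor to tube D)/(factor to tube A) = 1 × 10^7/100 = 1.00 × 10^5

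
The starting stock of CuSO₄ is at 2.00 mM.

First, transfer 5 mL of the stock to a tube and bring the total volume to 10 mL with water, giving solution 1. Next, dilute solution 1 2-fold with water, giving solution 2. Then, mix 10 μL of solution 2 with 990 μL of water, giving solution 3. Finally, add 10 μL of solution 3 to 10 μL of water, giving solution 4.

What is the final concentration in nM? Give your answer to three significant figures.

Step 1: 5 mL brought to 10 mL → factor 10/5 = 2
Step 2: 2-fold → factor 2
Step 3: 10 μL + 990 μL = 1000 μL total → factor 1000/10 = 100
Step 4: 10 μL + 10 μL = 20 μL total → factor 20/10 = 2
Overall dilution factor = 2 × 2 × 100 × 2 = 800
Final = 2.00 mM / 800 = 0.002500 mM = 2.50 × 10^3 nM

2.50 × 10^3 nM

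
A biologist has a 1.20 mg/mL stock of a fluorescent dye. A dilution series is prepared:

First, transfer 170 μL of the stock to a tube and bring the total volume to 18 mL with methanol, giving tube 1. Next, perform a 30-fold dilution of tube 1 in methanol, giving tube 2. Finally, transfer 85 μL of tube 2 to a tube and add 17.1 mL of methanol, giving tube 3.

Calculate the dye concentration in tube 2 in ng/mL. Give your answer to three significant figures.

Step 1: 170 μL brought to 18 mL → factor 18000/170 = 105.88
Step 2: 30-fold → factor 30
Dilution factor through tube 2 = 105.88 × 30 = 3176.5
[tube 2] = 1.20 mg/mL / 3176.5 = 0.0003778 mg/mL = 378 ng/mL

378 ng/mL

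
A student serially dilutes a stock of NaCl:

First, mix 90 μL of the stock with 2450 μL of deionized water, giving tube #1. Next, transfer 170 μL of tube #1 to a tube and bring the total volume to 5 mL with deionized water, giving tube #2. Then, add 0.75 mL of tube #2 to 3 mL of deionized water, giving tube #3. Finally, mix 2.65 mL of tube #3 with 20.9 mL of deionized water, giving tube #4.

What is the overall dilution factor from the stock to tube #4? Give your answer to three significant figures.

3.69 × 10^4

Step 1: 90 μL + 2450 μL = 2540 μL total → factor 2540/90 = 28.222
Step 2: 170 μL brought to 5 mL → factor 5000/170 = 29.412
Step 3: 0.75 mL + 3 mL = 3.75 mL total → factor 3.75/0.75 = 5
Step 4: 2.65 mL + 20.9 mL = 23.55 mL total → factor 23.55/2.65 = 8.8868
Overall dilution factor = 28.222 × 29.412 × 5 × 8.8868 = 36883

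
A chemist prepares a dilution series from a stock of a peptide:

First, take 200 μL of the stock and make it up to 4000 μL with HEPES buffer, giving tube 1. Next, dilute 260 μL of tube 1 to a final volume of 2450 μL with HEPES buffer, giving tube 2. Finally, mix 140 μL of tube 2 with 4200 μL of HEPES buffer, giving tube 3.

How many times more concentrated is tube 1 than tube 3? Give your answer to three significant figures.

292

Step 1: 200 μL brought to 4000 μL → factor 4000/200 = 20
Step 2: 260 μL brought to 2450 μL → factor 2450/260 = 9.4231
Step 3: 140 μL + 4200 μL = 4340 μL total → factor 4340/140 = 31
Dilution factor to tube 1 = 20; to tube 3 = 5842.3
[tube 1]/[tube 3] = (factor to tube 3)/(factor to tube 1) = 5842.3/20 = 292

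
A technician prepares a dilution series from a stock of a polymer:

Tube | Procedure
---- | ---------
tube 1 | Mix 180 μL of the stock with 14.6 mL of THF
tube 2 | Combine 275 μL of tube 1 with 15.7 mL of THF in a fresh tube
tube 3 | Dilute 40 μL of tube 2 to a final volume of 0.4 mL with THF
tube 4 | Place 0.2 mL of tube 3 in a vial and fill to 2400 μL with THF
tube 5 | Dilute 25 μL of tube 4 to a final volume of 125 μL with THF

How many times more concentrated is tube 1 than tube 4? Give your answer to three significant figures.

6.97 × 10^3

Step 1: 180 μL + 14.6 mL = 14780 μL total → factor 14780/180 = 82.111
Step 2: 275 μL + 15.7 mL = 15975 μL total → factor 15975/275 = 58.091
Step 3: 40 μL brought to 0.4 mL → factor 400/40 = 10
Step 4: 0.2 mL brought to 2400 μL → factor 2.4/0.2 = 12
Dilution factor to tube 1 = 82.111; to tube 4 = 5.7239 × 10^5
[tube 1]/[tube 4] = (factor to tube 4)/(factor to tube 1) = 5.7239 × 10^5/82.111 = 6.97 × 10^3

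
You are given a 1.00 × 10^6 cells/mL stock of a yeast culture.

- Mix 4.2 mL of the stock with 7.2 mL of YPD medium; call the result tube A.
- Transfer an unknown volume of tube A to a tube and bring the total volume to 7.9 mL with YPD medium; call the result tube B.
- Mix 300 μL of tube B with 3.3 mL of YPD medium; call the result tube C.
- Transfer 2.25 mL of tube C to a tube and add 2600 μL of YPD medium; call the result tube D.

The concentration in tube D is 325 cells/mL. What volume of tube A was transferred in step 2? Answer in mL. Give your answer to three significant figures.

Step 1: 4.2 mL + 7.2 mL = 11.4 mL total → factor 11.4/4.2 = 2.7143
Step 2: v brought to 7.9 mL → factor = 7.9 mL/v
Step 3: 300 μL + 3.3 mL = 3600 μL total → factor 3600/300 = 12
Step 4: 2.25 mL + 2600 μL = 4.85 mL total → factor 4.85/2.25 = 2.1556
Product of known-step factors = 70.21
Overall factor = 1.00 × 10^6 cells/mL / (325 cells/mL) = 3076.9
Step-2 factor = 3076.9 / 70.21 = 43.825
v = 7.9 mL / 43.825 = 0.180 mL

0.180 mL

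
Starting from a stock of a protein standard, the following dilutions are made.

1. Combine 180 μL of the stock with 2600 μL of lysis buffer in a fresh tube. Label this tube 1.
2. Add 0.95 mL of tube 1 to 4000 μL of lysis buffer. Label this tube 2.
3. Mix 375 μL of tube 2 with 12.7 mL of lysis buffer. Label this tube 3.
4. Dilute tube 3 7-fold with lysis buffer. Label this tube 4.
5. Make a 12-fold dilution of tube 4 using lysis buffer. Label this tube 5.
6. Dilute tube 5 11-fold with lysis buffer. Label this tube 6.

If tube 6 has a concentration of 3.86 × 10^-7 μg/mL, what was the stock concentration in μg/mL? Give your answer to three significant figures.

1.00 μg/mL

Step 1: 180 μL + 2600 μL = 2780 μL total → factor 2780/180 = 15.444
Step 2: 0.95 mL + 4000 μL = 4.95 mL total → factor 4.95/0.95 = 5.2105
Step 3: 375 μL + 12.7 mL = 13075 μL total → factor 13075/375 = 34.867
Step 4: 7-fold → factor 7
Step 5: 12-fold → factor 12
Step 6: 11-fold → factor 11
Overall dilution factor = 15.444 × 5.2105 × 34.867 × 7 × 12 × 11 = 2.5926 × 10^6
Stock = 3.86 × 10^-7 μg/mL × 2.5926 × 10^6 = 1.00 μg/mL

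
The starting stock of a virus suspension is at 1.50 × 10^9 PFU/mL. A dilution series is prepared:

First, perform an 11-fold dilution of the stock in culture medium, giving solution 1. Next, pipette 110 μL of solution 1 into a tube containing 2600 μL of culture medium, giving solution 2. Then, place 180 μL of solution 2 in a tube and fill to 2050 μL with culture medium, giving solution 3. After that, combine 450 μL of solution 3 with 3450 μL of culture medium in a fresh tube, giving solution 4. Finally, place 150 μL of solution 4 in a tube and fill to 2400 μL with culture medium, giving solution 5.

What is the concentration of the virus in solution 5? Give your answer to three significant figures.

Step 1: 11-fold → factor 11
Step 2: 110 μL + 2600 μL = 2710 μL total → factor 2710/110 = 24.636
Step 3: 180 μL brought to 2050 μL → factor 2050/180 = 11.389
Step 4: 450 μL + 3450 μL = 3900 μL total → factor 3900/450 = 8.6667
Step 5: 150 μL brought to 2400 μL → factor 2400/150 = 16
Overall dilution factor = 11 × 24.636 × 11.389 × 8.6667 × 16 = 4.2798 × 10^5
Final = 1.50 × 10^9 PFU/mL / 4.2798 × 10^5 = 3.50 × 10^3 PFU/mL

3.50 × 10^3 PFU/mL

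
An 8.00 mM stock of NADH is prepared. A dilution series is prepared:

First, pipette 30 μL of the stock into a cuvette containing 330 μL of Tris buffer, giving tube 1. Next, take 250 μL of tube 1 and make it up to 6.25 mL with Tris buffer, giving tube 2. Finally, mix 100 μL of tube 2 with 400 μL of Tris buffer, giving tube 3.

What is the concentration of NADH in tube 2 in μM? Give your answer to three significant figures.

Step 1: 30 μL + 330 μL = 360 μL total → factor 360/30 = 12
Step 2: 250 μL brought to 6.25 mL → factor 6250/250 = 25
Dilution factor through tube 2 = 12 × 25 = 300
[tube 2] = 8.00 mM / 300 = 0.02667 mM = 26.7 μM

26.7 μM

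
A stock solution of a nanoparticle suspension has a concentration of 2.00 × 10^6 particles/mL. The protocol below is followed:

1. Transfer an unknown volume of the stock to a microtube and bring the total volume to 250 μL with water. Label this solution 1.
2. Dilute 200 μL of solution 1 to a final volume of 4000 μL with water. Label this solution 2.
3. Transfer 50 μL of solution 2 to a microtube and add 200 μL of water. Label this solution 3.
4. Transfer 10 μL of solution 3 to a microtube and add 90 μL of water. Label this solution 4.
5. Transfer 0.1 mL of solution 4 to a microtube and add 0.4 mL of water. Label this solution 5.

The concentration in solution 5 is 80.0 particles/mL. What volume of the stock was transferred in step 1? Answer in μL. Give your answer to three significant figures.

50.0 μL

Step 1: v brought to 250 μL → factor = 250 μL/v
Step 2: 200 μL brought to 4000 μL → factor 4000/200 = 20
Step 3: 50 μL + 200 μL = 250 μL total → factor 250/50 = 5
Step 4: 10 μL + 90 μL = 100 μL total → factor 100/10 = 10
Step 5: 0.1 mL + 0.4 mL = 0.5 mL total → factor 0.5/0.1 = 5
Product of known-step factors = 5000
Overall factor = 2.00 × 10^6 particles/mL / (80.0 particles/mL) = 25000
Step-1 factor = 25000 / 5000 = 5
v = 250 μL / 5 = 50.0 μL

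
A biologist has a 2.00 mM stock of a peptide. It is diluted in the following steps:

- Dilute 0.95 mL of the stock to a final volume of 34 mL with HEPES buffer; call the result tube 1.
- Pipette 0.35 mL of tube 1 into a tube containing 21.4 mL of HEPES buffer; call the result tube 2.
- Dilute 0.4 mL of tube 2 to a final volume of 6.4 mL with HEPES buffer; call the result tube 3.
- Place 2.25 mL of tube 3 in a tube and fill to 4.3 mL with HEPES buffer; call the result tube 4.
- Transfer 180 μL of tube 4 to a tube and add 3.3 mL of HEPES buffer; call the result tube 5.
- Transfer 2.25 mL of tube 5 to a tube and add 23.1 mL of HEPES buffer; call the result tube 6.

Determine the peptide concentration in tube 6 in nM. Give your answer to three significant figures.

Step 1: 0.95 mL brought to 34 mL → factor 34/0.95 = 35.789
Step 2: 0.35 mL + 21.4 mL = 21.75 mL total → factor 21.75/0.35 = 62.143
Step 3: 0.4 mL brought to 6.4 mL → factor 6.4/0.4 = 16
Step 4: 2.25 mL brought to 4.3 mL → factor 4.3/2.25 = 1.9111
Step 5: 180 μL + 3.3 mL = 3480 μL total → factor 3480/180 = 19.333
Step 6: 2.25 mL + 23.1 mL = 25.35 mL total → factor 25.35/2.25 = 11.267
Overall dilution factor = 35.789 × 62.143 × 16 × 1.9111 × 19.333 × 11.267 = 1.4813 × 10^7
Final = 2.00 mM / 1.4813 × 10^7 = 1.350 × 10^-7 mM = 0.135 nM

0.135 nM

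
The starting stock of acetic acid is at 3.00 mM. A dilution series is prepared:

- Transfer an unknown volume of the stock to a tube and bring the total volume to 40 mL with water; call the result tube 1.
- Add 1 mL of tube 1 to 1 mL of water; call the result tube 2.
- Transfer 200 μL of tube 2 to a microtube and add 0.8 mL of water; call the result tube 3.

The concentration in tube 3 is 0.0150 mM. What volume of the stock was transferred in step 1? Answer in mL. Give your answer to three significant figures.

Step 1: v brought to 40 mL → factor = 40 mL/v
Step 2: 1 mL + 1 mL = 2 mL total → factor 2/1 = 2
Step 3: 200 μL + 0.8 mL = 1000 μL total → factor 1000/200 = 5
Product of known-step factors = 10
Overall factor = 3.00 mM / (0.0150 mM) = 200
Step-1 factor = 200 / 10 = 20
v = 40 mL / 20 = 2.00 mL

2.00 mL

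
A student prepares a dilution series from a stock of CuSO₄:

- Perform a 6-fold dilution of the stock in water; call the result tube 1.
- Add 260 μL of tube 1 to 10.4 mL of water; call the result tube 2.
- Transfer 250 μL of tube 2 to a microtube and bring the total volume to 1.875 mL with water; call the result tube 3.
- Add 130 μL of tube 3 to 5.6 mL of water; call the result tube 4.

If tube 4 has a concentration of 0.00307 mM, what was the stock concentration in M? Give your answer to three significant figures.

0.250 M

Step 1: 6-fold → factor 6
Step 2: 260 μL + 10.4 mL = 10660 μL total → factor 10660/260 = 41
Step 3: 250 μL brought to 1.875 mL → factor 1875/250 = 7.5
Step 4: 130 μL + 5.6 mL = 5730 μL total → factor 5730/130 = 44.077
Overall dilution factor = 6 × 41 × 7.5 × 44.077 = 81322
Stock = 0.00307 mM × 81322 = 249.7 mM = 0.250 M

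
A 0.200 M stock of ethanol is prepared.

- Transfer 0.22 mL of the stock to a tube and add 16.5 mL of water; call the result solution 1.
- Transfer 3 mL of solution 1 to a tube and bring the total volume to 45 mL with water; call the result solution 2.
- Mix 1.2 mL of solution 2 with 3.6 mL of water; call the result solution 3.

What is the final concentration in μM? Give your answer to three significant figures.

Step 1: 0.22 mL + 16.5 mL = 16.72 mL total → factor 16.72/0.22 = 76
Step 2: 3 mL brought to 45 mL → factor 45/3 = 15
Step 3: 1.2 mL + 3.6 mL = 4.8 mL total → factor 4.8/1.2 = 4
Overall dilution factor = 76 × 15 × 4 = 4560
Final = 0.200 M / 4560 = 4.386 × 10^-5 M = 43.9 μM

43.9 μM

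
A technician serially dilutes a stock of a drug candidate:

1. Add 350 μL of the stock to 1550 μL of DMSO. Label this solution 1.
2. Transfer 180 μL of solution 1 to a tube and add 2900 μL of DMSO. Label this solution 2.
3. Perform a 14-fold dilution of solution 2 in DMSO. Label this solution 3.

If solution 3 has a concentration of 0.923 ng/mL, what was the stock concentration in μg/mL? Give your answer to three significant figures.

1.20 μg/mL

Step 1: 350 μL + 1550 μL = 1900 μL total → factor 1900/350 = 5.4286
Step 2: 180 μL + 2900 μL = 3080 μL total → factor 3080/180 = 17.111
Step 3: 14-fold → factor 14
Overall dilution factor = 5.4286 × 17.111 × 14 = 1300.4
Stock = 0.923 ng/mL × 1300.4 = 1200 ng/mL = 1.20 μg/mL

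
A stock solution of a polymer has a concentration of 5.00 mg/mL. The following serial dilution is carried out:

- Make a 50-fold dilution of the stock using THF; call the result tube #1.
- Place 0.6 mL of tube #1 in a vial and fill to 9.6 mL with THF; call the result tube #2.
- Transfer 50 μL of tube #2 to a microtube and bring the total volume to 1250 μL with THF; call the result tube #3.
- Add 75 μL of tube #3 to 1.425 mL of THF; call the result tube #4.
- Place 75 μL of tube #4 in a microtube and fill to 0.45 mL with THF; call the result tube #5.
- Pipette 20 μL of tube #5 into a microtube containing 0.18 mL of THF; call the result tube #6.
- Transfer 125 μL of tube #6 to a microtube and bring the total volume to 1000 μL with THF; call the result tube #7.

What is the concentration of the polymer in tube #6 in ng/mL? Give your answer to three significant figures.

Step 1: 50-fold → factor 50
Step 2: 0.6 mL brought to 9.6 mL → factor 9.6/0.6 = 16
Step 3: 50 μL brought to 1250 μL → factor 1250/50 = 25
Step 4: 75 μL + 1.425 mL = 1500 μL total → factor 1500/75 = 20
Step 5: 75 μL brought to 0.45 mL → factor 450/75 = 6
Step 6: 20 μL + 0.18 mL = 200 μL total → factor 200/20 = 10
Dilution factor through tube #6 = 50 × 16 × 25 × 20 × 6 × 10 = 2.4 × 10^7
[tube #6] = 5.00 mg/mL / 2.4 × 10^7 = 2.083 × 10^-7 mg/mL = 0.208 ng/mL

0.208 ng/mL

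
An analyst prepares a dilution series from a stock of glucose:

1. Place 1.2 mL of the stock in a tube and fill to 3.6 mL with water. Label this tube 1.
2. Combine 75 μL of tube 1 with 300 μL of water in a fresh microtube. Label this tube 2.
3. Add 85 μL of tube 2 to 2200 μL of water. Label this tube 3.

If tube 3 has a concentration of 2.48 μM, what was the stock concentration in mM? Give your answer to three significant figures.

1.00 mM

Step 1: 1.2 mL brought to 3.6 mL → factor 3.6/1.2 = 3
Step 2: 75 μL + 300 μL = 375 μL total → factor 375/75 = 5
Step 3: 85 μL + 2200 μL = 2285 μL total → factor 2285/85 = 26.882
Overall dilution factor = 3 × 5 × 26.882 = 403.24
Stock = 2.48 μM × 403.24 = 1000 μM = 1.00 mM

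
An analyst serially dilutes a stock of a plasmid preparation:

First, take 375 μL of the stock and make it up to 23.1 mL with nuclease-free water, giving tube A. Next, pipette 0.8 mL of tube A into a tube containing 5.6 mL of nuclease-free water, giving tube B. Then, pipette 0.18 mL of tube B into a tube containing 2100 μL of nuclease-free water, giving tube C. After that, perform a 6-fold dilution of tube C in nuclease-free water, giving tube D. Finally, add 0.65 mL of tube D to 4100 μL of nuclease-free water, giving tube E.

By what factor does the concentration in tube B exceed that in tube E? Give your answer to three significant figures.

555

Step 1: 375 μL brought to 23.1 mL → factor 23100/375 = 61.6
Step 2: 0.8 mL + 5.6 mL = 6.4 mL total → factor 6.4/0.8 = 8
Step 3: 0.18 mL + 2100 μL = 2.28 mL total → factor 2.28/0.18 = 12.667
Step 4: 6-fold → factor 6
Step 5: 0.65 mL + 4100 μL = 4.75 mL total → factor 4.75/0.65 = 7.3077
Dilution factor to tube B = 492.8; to tube E = 2.7369 × 10^5
[tube B]/[tube E] = (factor to tube E)/(factor to tube B) = 2.7369 × 10^5/492.8 = 555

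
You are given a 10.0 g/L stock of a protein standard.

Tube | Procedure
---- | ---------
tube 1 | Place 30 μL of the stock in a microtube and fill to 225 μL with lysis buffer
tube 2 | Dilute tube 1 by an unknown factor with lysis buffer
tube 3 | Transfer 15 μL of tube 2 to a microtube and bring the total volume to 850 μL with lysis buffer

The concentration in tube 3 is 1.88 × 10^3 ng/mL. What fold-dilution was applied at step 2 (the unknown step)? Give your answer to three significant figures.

12.5-fold

Step 1: 30 μL brought to 225 μL → factor 225/30 = 7.5
Step 2: unknown factor x
Step 3: 15 μL brought to 850 μL → factor 850/15 = 56.667
Product of known-step factors = 425
Overall factor = 10.0 g/L / (1.88 × 10^3 ng/mL) = 5319.1
x = 5319.1 / 425 = 12.5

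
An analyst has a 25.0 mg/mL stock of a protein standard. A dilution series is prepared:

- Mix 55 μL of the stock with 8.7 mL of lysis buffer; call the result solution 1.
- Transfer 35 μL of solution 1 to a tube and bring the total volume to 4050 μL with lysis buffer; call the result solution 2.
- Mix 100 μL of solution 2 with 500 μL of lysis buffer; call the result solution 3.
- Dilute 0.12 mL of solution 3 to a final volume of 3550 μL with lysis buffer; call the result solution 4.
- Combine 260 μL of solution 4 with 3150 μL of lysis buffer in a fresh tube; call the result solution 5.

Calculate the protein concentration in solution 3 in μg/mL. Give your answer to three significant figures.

Step 1: 55 μL + 8.7 mL = 8755 μL total → factor 8755/55 = 159.18
Step 2: 35 μL brought to 4050 μL → factor 4050/35 = 115.71
Step 3: 100 μL + 500 μL = 600 μL total → factor 600/100 = 6
Dilution factor through solution 3 = 159.18 × 115.71 × 6 = 1.1052 × 10^5
[solution 3] = 25.0 mg/mL / 1.1052 × 10^5 = 0.0002262 mg/mL = 0.226 μg/mL

0.226 μg/mL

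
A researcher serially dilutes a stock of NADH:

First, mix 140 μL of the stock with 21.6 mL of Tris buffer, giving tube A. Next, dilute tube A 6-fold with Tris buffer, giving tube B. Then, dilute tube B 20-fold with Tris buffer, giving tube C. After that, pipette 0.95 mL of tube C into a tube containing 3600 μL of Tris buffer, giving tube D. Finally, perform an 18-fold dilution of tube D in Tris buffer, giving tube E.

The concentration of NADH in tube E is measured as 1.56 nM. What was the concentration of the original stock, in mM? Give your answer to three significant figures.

2.51 mM

Step 1: 140 μL + 21.6 mL = 21740 μL total → factor 21740/140 = 155.29
Step 2: 6-fold → factor 6
Step 3: 20-fold → factor 20
Step 4: 0.95 mL + 3600 μL = 4.55 mL total → factor 4.55/0.95 = 4.7895
Step 5: 18-fold → factor 18
Overall dilution factor = 155.29 × 6 × 20 × 4.7895 × 18 = 1.6065 × 10^6
Stock = 1.56 nM × 1.6065 × 10^6 = 2.506 × 10^6 nM = 2.51 mM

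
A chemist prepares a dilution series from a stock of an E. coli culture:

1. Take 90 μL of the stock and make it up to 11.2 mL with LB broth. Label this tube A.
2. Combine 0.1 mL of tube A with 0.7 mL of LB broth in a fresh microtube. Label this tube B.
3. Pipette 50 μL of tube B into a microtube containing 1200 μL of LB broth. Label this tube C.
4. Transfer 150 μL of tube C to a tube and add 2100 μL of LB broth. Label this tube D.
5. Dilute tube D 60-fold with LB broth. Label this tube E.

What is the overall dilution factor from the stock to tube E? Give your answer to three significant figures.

Step 1: 90 μL brought to 11.2 mL → factor 11200/90 = 124.44
Step 2: 0.1 mL + 0.7 mL = 0.8 mL total → factor 0.8/0.1 = 8
Step 3: 50 μL + 1200 μL = 1250 μL total → factor 1250/50 = 25
Step 4: 150 μL + 2100 μL = 2250 μL total → factor 2250/150 = 15
Step 5: 60-fold → factor 60
Overall dilution factor = 124.44 × 8 × 25 × 15 × 60 = 2.24 × 10^7

2.24 × 10^7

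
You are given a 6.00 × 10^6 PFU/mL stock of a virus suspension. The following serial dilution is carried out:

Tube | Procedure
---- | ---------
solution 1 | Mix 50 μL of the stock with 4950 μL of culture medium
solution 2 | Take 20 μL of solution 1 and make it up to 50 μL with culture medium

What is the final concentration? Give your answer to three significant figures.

Step 1: 50 μL + 4950 μL = 5000 μL total → factor 5000/50 = 100
Step 2: 20 μL brought to 50 μL → factor 50/20 = 2.5
Overall dilution factor = 100 × 2.5 = 250
Final = 6.00 × 10^6 PFU/mL / 250 = 2.40 × 10^4 PFU/mL

2.40 × 10^4 PFU/mL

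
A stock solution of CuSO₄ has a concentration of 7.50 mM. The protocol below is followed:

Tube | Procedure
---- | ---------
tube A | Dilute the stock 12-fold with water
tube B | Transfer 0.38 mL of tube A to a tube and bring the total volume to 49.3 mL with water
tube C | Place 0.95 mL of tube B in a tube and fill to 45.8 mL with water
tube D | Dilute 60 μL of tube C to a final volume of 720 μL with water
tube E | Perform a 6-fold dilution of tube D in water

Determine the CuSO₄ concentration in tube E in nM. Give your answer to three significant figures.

Step 1: 12-fold → factor 12
Step 2: 0.38 mL brought to 49.3 mL → factor 49.3/0.38 = 129.74
Step 3: 0.95 mL brought to 45.8 mL → factor 45.8/0.95 = 48.211
Step 4: 60 μL brought to 720 μL → factor 720/60 = 12
Step 5: 6-fold → factor 6
Overall dilution factor = 12 × 129.74 × 48.211 × 12 × 6 = 5.404 × 10^6
Final = 7.50 mM / 5.404 × 10^6 = 1.388 × 10^-6 mM = 1.39 nM

1.39 nM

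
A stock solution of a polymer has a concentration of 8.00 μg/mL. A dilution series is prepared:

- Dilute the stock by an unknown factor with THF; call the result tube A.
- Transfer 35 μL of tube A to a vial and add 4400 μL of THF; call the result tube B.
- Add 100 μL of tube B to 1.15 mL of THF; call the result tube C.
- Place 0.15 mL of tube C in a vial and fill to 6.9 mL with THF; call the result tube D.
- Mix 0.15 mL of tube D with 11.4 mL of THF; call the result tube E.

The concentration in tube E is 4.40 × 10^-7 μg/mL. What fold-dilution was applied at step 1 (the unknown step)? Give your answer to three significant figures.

3.24-fold

Step 1: unknown factor x
Step 2: 35 μL + 4400 μL = 4435 μL total → factor 4435/35 = 126.71
Step 3: 100 μL + 1.15 mL = 1250 μL total → factor 1250/100 = 12.5
Step 4: 0.15 mL brought to 6.9 mL → factor 6.9/0.15 = 46
Step 5: 0.15 mL + 11.4 mL = 11.55 mL total → factor 11.55/0.15 = 77
Product of known-step factors = 5.6103 × 10^6
Overall factor = 8.00 μg/mL / (4.40 × 10^-7 μg/mL) = 1.8182 × 10^7
x = 1.8182 × 10^7 / 5.6103 × 10^6 = 3.24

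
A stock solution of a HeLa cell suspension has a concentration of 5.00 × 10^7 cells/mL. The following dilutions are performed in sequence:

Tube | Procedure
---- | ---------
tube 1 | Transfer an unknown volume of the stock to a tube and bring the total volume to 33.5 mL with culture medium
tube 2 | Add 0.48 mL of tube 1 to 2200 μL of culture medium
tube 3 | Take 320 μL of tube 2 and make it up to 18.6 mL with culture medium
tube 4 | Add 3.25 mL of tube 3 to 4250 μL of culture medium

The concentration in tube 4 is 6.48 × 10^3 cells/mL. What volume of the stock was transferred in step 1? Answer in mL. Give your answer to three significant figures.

Step 1: v brought to 33.5 mL → factor = 33.5 mL/v
Step 2: 0.48 mL + 2200 μL = 2.68 mL total → factor 2.68/0.48 = 5.5833
Step 3: 320 μL brought to 18.6 mL → factor 18600/320 = 58.125
Step 4: 3.25 mL + 4250 μL = 7.5 mL total → factor 7.5/3.25 = 2.3077
Product of known-step factors = 748.92
Overall factor = 5.00 × 10^7 cells/mL / (6.48 × 10^3 cells/mL) = 7716
Step-1 factor = 7716 / 748.92 = 10.303
v = 33.5 mL / 10.303 = 3.25 mL

3.25 mL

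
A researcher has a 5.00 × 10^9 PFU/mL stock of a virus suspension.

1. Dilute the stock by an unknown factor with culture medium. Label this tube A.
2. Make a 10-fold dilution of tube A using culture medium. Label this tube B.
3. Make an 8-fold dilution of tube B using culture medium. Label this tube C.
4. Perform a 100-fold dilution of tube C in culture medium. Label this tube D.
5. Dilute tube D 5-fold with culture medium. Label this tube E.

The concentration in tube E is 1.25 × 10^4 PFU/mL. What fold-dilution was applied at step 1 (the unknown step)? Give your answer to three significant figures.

Step 1: unknown factor x
Step 2: 10-fold → factor 10
Step 3: 8-fold → factor 8
Step 4: 100-fold → factor 100
Step 5: 5-fold → factor 5
Product of known-step factors = 40000
Overall factor = 5.00 × 10^9 PFU/mL / (1.25 × 10^4 PFU/mL) = 4 × 10^5
x = 4 × 10^5 / 40000 = 10.0

10.0-fold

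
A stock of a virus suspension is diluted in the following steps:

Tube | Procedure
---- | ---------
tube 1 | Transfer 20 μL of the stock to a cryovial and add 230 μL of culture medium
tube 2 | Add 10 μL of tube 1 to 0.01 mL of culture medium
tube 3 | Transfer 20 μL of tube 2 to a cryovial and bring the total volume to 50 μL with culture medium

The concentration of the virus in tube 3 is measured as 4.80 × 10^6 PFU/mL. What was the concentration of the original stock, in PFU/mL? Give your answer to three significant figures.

Step 1: 20 μL + 230 μL = 250 μL total → factor 250/20 = 12.5
Step 2: 10 μL + 0.01 mL = 20 μL total → factor 20/10 = 2
Step 3: 20 μL brought to 50 μL → factor 50/20 = 2.5
Overall dilution factor = 12.5 × 2 × 2.5 = 62.5
Stock = 4.80 × 10^6 PFU/mL × 62.5 = 3.00 × 10^8 PFU/mL

3.00 × 10^8 PFU/mL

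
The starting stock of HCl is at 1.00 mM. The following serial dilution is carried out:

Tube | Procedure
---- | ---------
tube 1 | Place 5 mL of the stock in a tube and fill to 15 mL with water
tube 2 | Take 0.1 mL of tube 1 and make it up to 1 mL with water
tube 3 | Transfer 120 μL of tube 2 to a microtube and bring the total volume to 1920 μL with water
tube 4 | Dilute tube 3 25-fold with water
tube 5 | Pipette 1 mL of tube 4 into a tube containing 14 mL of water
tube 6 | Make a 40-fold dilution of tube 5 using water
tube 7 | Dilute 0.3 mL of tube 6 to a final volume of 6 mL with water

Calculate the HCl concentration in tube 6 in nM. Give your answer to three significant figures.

0.139 nM

Step 1: 5 mL brought to 15 mL → factor 15/5 = 3
Step 2: 0.1 mL brought to 1 mL → factor 1/0.1 = 10
Step 3: 120 μL brought to 1920 μL → factor 1920/120 = 16
Step 4: 25-fold → factor 25
Step 5: 1 mL + 14 mL = 15 mL total → factor 15/1 = 15
Step 6: 40-fold → factor 40
Dilution factor through tube 6 = 3 × 10 × 16 × 25 × 15 × 40 = 7.2 × 10^6
[tube 6] = 1.00 mM / 7.2 × 10^6 = 1.389 × 10^-7 mM = 0.139 nM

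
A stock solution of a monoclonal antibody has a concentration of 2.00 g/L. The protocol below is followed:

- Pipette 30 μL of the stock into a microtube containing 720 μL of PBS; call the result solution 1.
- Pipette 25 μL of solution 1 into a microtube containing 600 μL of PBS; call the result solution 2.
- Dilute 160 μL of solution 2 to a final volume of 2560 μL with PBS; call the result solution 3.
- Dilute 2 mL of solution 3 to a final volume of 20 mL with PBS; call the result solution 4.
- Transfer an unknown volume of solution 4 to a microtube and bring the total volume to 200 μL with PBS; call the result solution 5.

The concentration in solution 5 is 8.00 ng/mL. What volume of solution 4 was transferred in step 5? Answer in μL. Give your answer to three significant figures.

Step 1: 30 μL + 720 μL = 750 μL total → factor 750/30 = 25
Step 2: 25 μL + 600 μL = 625 μL total → factor 625/25 = 25
Step 3: 160 μL brought to 2560 μL → factor 2560/160 = 16
Step 4: 2 mL brought to 20 mL → factor 20/2 = 10
Step 5: v brought to 200 μL → factor = 200 μL/v
Product of known-step factors = 1 × 10^5
Overall factor = 2.00 g/L / (8.00 ng/mL) = 2.5 × 10^5
Step-5 factor = 2.5 × 10^5 / 1 × 10^5 = 2.5
v = 200 μL / 2.5 = 80.0 μL

80.0 μL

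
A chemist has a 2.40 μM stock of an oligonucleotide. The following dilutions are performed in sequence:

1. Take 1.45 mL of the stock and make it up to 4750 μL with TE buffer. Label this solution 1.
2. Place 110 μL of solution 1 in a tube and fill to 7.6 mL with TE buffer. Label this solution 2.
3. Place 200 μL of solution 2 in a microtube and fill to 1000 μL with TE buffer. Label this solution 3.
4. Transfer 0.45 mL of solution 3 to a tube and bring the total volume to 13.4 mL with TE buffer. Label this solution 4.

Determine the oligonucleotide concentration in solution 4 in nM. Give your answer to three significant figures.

Step 1: 1.45 mL brought to 4750 μL → factor 4.75/1.45 = 3.2759
Step 2: 110 μL brought to 7.6 mL → factor 7600/110 = 69.091
Step 3: 200 μL brought to 1000 μL → factor 1000/200 = 5
Step 4: 0.45 mL brought to 13.4 mL → factor 13.4/0.45 = 29.778
Overall dilution factor = 3.2759 × 69.091 × 5 × 29.778 = 33698
Final = 2.40 μM / 33698 = 7.122 × 10^-5 μM = 0.0712 nM

0.0712 nM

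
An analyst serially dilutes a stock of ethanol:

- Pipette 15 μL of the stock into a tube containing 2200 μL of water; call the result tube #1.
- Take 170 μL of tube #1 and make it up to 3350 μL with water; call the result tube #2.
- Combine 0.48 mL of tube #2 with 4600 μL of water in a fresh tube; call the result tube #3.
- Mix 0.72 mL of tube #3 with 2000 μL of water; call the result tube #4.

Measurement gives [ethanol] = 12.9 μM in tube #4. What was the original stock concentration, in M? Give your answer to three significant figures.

Step 1: 15 μL + 2200 μL = 2215 μL total → factor 2215/15 = 147.67
Step 2: 170 μL brought to 3350 μL → factor 3350/170 = 19.706
Step 3: 0.48 mL + 4600 μL = 5.08 mL total → factor 5.08/0.48 = 10.583
Step 4: 0.72 mL + 2000 μL = 2.72 mL total → factor 2.72/0.72 = 3.7778
Overall dilution factor = 147.67 × 19.706 × 10.583 × 3.7778 = 1.1634 × 10^5
Stock = 12.9 μM × 1.1634 × 10^5 = 1.501 × 10^6 μM = 1.50 M

1.50 M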